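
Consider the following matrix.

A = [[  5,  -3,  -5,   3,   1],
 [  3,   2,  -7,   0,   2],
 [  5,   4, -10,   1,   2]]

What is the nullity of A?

2

Row reduce to echelon form.
R2 ← R2 − (3/5)·R1: [0, 19/5, -4, -9/5, 7/5]
R3 ← R3 − R1: [0, 7, -5, -2, 1]
R3 ← R3 − (35/19)·R2: [0, 0, 45/19, 25/19, -30/19]
3 nonzero rows, so rank(A) = 3.
A has 5 columns; by rank–nullity, nullity = 5 − 3 = 2.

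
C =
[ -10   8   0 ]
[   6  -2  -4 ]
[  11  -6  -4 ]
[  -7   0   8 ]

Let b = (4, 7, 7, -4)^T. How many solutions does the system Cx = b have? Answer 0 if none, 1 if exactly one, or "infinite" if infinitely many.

0

Row reduce the augmented matrix [C | b].
R2 ← R2 + (3/5)·R1: [0, 14/5, -4, 47/5]
R3 ← R3 + (11/10)·R1: [0, 14/5, -4, 57/5]
R4 ← R4 − (7/10)·R1: [0, -28/5, 8, -34/5]
R3 ← R3 − R2: [0, 0, 0, 2]
R4 ← R4 + (2)·R2: [0, 0, 0, 12]
R4 ← R4 − (6)·R3: [0, 0, 0, 0]
The echelon form has 3 nonzero rows; the last pivot sits in the augmented column, so rank(C) = 2 but rank([C|b]) = 3.
Since the ranks differ, the system is inconsistent.
It has no solutions.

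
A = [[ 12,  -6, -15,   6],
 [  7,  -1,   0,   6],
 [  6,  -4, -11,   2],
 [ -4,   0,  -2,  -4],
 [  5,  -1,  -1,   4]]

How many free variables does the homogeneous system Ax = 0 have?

Row reduce to echelon form.
R2 ← R2 − (7/12)·R1: [0, 5/2, 35/4, 5/2]
R3 ← R3 − (1/2)·R1: [0, -1, -7/2, -1]
R4 ← R4 + (1/3)·R1: [0, -2, -7, -2]
R5 ← R5 − (5/12)·R1: [0, 3/2, 21/4, 3/2]
R3 ← R3 + (2/5)·R2: [0, 0, 0, 0]
R4 ← R4 + (4/5)·R2: [0, 0, 0, 0]
R5 ← R5 − (3/5)·R2: [0, 0, 0, 0]
2 nonzero rows, so rank(A) = 2.
A has 4 columns; by rank–nullity, nullity = 4 − 2 = 2.

2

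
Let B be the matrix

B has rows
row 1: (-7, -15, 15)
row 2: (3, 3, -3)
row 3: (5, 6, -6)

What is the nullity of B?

1

Row reduce to echelon form.
R2 ← R2 + (3/7)·R1: [0, -24/7, 24/7]
R3 ← R3 + (5/7)·R1: [0, -33/7, 33/7]
R3 ← R3 − (11/8)·R2: [0, 0, 0]
2 nonzero rows, so rank(B) = 2.
B has 3 columns; by rank–nullity, nullity = 3 − 2 = 1.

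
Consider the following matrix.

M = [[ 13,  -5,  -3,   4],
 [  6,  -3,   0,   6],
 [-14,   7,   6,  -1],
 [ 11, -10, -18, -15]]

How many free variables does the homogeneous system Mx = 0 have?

Row reduce to echelon form.
R2 ← R2 − (6/13)·R1: [0, -9/13, 18/13, 54/13]
R3 ← R3 + (14/13)·R1: [0, 21/13, 36/13, 43/13]
R4 ← R4 − (11/13)·R1: [0, -75/13, -201/13, -239/13]
R3 ← R3 + (7/3)·R2: [0, 0, 6, 13]
R4 ← R4 − (25/3)·R2: [0, 0, -27, -53]
R4 ← R4 + (9/2)·R3: [0, 0, 0, 11/2]
4 nonzero rows, so rank(M) = 4.
M has 4 columns; by rank–nullity, nullity = 4 − 4 = 0.

0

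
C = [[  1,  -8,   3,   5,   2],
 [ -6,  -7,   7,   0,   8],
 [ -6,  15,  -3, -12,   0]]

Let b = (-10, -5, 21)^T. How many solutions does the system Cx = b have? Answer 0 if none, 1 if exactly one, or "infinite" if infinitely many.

infinite

Row reduce the augmented matrix [C | b].
R2 ← R2 + (6)·R1: [0, -55, 25, 30, 20, -65]
R3 ← R3 + (6)·R1: [0, -33, 15, 18, 12, -39]
R3 ← R3 − (3/5)·R2: [0, 0, 0, 0, 0, 0]
The echelon form has 2 nonzero rows, and every pivot lies in the first 5 columns, so rank(C) = rank([C|b]) = 2.
The system is consistent.
rank = 2 < 5 unknowns, so there are infinitely many solutions.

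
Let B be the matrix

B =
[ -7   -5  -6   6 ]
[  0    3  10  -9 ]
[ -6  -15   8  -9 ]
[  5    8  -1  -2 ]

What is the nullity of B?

0

Row reduce to echelon form.
R3 ← R3 − (6/7)·R1: [0, -75/7, 92/7, -99/7]
R4 ← R4 + (5/7)·R1: [0, 31/7, -37/7, 16/7]
R3 ← R3 + (25/7)·R2: [0, 0, 342/7, -324/7]
R4 ← R4 − (31/21)·R2: [0, 0, -421/21, 109/7]
R4 ← R4 + (421/1026)·R3: [0, 0, 0, -65/19]
4 nonzero rows, so rank(B) = 4.
B has 4 columns; by rank–nullity, nullity = 4 − 4 = 0.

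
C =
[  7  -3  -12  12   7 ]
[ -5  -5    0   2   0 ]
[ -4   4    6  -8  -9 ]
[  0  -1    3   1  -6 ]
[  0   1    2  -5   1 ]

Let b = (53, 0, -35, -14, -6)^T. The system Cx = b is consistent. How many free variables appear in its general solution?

0

Row reduce the augmented matrix [C | b].
R2 ← R2 + (5/7)·R1: [0, -50/7, -60/7, 74/7, 5, 265/7]
R3 ← R3 + (4/7)·R1: [0, 16/7, -6/7, -8/7, -5, -33/7]
R3 ← R3 + (8/25)·R2: [0, 0, -18/5, 56/25, -17/5, 37/5]
R4 ← R4 − (7/50)·R2: [0, 0, 21/5, -12/25, -67/10, -193/10]
R5 ← R5 + (7/50)·R2: [0, 0, 4/5, -88/25, 17/10, -7/10]
R4 ← R4 + (7/6)·R3: [0, 0, 0, 32/15, -32/3, -32/3]
R5 ← R5 + (2/9)·R3: [0, 0, 0, -136/45, 17/18, 17/18]
R5 ← R5 + (17/12)·R4: [0, 0, 0, 0, -85/6, -85/6]
The echelon form has 5 nonzero rows, and every pivot lies in the first 5 columns, so rank(C) = rank([C|b]) = 5.
The system is consistent.
Free variables = (unknowns) − (rank) = 5 − 5 = 0.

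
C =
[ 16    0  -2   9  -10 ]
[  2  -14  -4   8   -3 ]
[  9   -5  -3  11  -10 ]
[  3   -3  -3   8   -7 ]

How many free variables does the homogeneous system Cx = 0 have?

Row reduce to echelon form.
R2 ← R2 − (1/8)·R1: [0, -14, -15/4, 55/8, -7/4]
R3 ← R3 − (9/16)·R1: [0, -5, -15/8, 95/16, -35/8]
R4 ← R4 − (3/16)·R1: [0, -3, -21/8, 101/16, -41/8]
R3 ← R3 − (5/14)·R2: [0, 0, -15/28, 195/56, -15/4]
R4 ← R4 − (3/14)·R2: [0, 0, -51/28, 271/56, -19/4]
R4 ← R4 − (17/5)·R3: [0, 0, 0, -7, 8]
4 nonzero rows, so rank(C) = 4.
C has 5 columns; by rank–nullity, nullity = 5 − 4 = 1.

1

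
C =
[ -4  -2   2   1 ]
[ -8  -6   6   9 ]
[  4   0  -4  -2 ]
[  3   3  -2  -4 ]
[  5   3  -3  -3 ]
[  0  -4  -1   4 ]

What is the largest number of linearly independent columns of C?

3

Row reduce to echelon form.
R2 ← R2 − (2)·R1: [0, -2, 2, 7]
R3 ← R3 + R1: [0, -2, -2, -1]
R4 ← R4 + (3/4)·R1: [0, 3/2, -1/2, -13/4]
R5 ← R5 + (5/4)·R1: [0, 1/2, -1/2, -7/4]
R3 ← R3 − R2: [0, 0, -4, -8]
R4 ← R4 + (3/4)·R2: [0, 0, 1, 2]
R5 ← R5 + (1/4)·R2: [0, 0, 0, 0]
R6 ← R6 − (2)·R2: [0, 0, -5, -10]
R4 ← R4 + (1/4)·R3: [0, 0, 0, 0]
R6 ← R6 − (5/4)·R3: [0, 0, 0, 0]
Echelon form has 3 nonzero rows, so rank(C) = 3.
The rank gives the maximum number of linearly independent columns: 3.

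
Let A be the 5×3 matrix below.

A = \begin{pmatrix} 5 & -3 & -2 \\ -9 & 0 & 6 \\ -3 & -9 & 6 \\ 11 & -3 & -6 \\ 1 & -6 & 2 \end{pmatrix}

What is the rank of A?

2

Row reduce to echelon form.
R2 ← R2 + (9/5)·R1: [0, -27/5, 12/5]
R3 ← R3 + (3/5)·R1: [0, -54/5, 24/5]
R4 ← R4 − (11/5)·R1: [0, 18/5, -8/5]
R5 ← R5 − (1/5)·R1: [0, -27/5, 12/5]
R3 ← R3 − (2)·R2: [0, 0, 0]
R4 ← R4 + (2/3)·R2: [0, 0, 0]
R5 ← R5 − R2: [0, 0, 0]
Echelon form has 2 nonzero rows, so rank(A) = 2.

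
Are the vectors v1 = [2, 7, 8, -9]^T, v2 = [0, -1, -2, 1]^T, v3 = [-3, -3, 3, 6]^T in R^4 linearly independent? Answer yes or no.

Form the matrix with these vectors as rows and row reduce.
R3 ← R3 + (3/2)·R1: [0, 15/2, 15, -15/2]
R3 ← R3 + (15/2)·R2: [0, 0, 0, 0]
2 nonzero rows, so the 3 vectors span a space of dimension 2.
Since 2 < 3, the vectors are linearly dependent.

no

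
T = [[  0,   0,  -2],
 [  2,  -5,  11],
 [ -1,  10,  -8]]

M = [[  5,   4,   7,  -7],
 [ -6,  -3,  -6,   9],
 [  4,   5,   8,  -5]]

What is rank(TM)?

First compute TM:
[[ -8, -10, -16,  10],
 [ 84,  78, 132, -114],
 [-97, -74, -131, 137]]
Now row reduce the product.
R2 ← R2 + (21/2)·R1: [0, -27, -36, -9]
R3 ← R3 − (97/8)·R1: [0, 189/4, 63, 63/4]
R3 ← R3 + (7/4)·R2: [0, 0, 0, 0]
2 nonzero rows, so rank(TM) = 2.

2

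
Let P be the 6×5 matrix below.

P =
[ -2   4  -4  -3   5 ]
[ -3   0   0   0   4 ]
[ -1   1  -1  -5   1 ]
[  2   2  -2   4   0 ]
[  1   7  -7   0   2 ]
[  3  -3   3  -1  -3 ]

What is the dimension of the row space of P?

Row reduce to echelon form.
R2 ← R2 − (3/2)·R1: [0, -6, 6, 9/2, -7/2]
R3 ← R3 − (1/2)·R1: [0, -1, 1, -7/2, -3/2]
R4 ← R4 + R1: [0, 6, -6, 1, 5]
R5 ← R5 + (1/2)·R1: [0, 9, -9, -3/2, 9/2]
R6 ← R6 + (3/2)·R1: [0, 3, -3, -11/2, 9/2]
R3 ← R3 − (1/6)·R2: [0, 0, 0, -17/4, -11/12]
R4 ← R4 + R2: [0, 0, 0, 11/2, 3/2]
R5 ← R5 + (3/2)·R2: [0, 0, 0, 21/4, -3/4]
R6 ← R6 + (1/2)·R2: [0, 0, 0, -13/4, 11/4]
R4 ← R4 + (22/17)·R3: [0, 0, 0, 0, 16/51]
R5 ← R5 + (21/17)·R3: [0, 0, 0, 0, -32/17]
R6 ← R6 − (13/17)·R3: [0, 0, 0, 0, 176/51]
R5 ← R5 + (6)·R4: [0, 0, 0, 0, 0]
R6 ← R6 − (11)·R4: [0, 0, 0, 0, 0]
Echelon form has 4 nonzero rows, so rank(P) = 4.
The row space has dimension equal to the rank: 4.

4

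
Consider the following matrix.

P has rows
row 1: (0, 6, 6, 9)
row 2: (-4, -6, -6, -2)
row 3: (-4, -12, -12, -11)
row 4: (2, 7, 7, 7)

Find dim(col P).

2

Row reduce to echelon form.
Swap R1 ↔ R2
R3 ← R3 − R1: [0, -6, -6, -9]
R4 ← R4 + (1/2)·R1: [0, 4, 4, 6]
R3 ← R3 + R2: [0, 0, 0, 0]
R4 ← R4 − (2/3)·R2: [0, 0, 0, 0]
Echelon form has 2 nonzero rows, so rank(P) = 2.
The column space has dimension equal to the rank: 2.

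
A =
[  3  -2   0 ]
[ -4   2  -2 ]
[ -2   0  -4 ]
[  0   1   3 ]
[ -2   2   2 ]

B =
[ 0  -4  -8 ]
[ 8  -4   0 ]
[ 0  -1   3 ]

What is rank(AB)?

First compute AB:
[[-16,  -4, -24],
 [ 16,  10,  26],
 [  0,  12,   4],
 [  8,  -7,   9],
 [ 16,  -2,  22]]
Now row reduce the product.
R2 ← R2 + R1: [0, 6, 2]
R4 ← R4 + (1/2)·R1: [0, -9, -3]
R5 ← R5 + R1: [0, -6, -2]
R3 ← R3 − (2)·R2: [0, 0, 0]
R4 ← R4 + (3/2)·R2: [0, 0, 0]
R5 ← R5 + R2: [0, 0, 0]
2 nonzero rows, so rank(AB) = 2.

2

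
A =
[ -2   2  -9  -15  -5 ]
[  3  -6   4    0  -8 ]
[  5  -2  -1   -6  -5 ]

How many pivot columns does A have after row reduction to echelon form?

Row reduce to echelon form.
R2 ← R2 + (3/2)·R1: [0, -3, -19/2, -45/2, -31/2]
R3 ← R3 + (5/2)·R1: [0, 3, -47/2, -87/2, -35/2]
R3 ← R3 + R2: [0, 0, -33, -66, -33]
Echelon form has 3 nonzero rows, so rank(A) = 3.
Each nonzero row contributes one pivot column: 3 pivot columns.

3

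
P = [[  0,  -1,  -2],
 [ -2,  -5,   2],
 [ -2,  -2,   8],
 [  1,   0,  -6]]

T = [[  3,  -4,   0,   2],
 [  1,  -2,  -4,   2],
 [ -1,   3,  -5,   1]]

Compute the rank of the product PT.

First compute PT:
[[  1,  -4,  14,  -4],
 [-13,  24,  10, -12],
 [-16,  36, -32,   0],
 [  9, -22,  30,  -4]]
Now row reduce the product.
R2 ← R2 + (13)·R1: [0, -28, 192, -64]
R3 ← R3 + (16)·R1: [0, -28, 192, -64]
R4 ← R4 − (9)·R1: [0, 14, -96, 32]
R3 ← R3 − R2: [0, 0, 0, 0]
R4 ← R4 + (1/2)·R2: [0, 0, 0, 0]
2 nonzero rows, so rank(PT) = 2.

2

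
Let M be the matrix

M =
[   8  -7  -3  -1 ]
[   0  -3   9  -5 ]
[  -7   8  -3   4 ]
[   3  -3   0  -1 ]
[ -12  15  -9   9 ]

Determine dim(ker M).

Row reduce to echelon form.
R3 ← R3 + (7/8)·R1: [0, 15/8, -45/8, 25/8]
R4 ← R4 − (3/8)·R1: [0, -3/8, 9/8, -5/8]
R5 ← R5 + (3/2)·R1: [0, 9/2, -27/2, 15/2]
R3 ← R3 + (5/8)·R2: [0, 0, 0, 0]
R4 ← R4 − (1/8)·R2: [0, 0, 0, 0]
R5 ← R5 + (3/2)·R2: [0, 0, 0, 0]
2 nonzero rows, so rank(M) = 2.
M has 4 columns; by rank–nullity, nullity = 4 − 2 = 2.

2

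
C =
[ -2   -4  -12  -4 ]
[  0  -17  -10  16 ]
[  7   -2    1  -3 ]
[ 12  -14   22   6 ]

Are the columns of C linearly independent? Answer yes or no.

Row reduce C to echelon form.
R3 ← R3 + (7/2)·R1: [0, -16, -41, -17]
R4 ← R4 + (6)·R1: [0, -38, -50, -18]
R3 ← R3 − (16/17)·R2: [0, 0, -537/17, -545/17]
R4 ← R4 − (38/17)·R2: [0, 0, -470/17, -914/17]
R4 ← R4 − (470/537)·R3: [0, 0, 0, -13804/537]
4 pivots among 4 columns.
Every column is a pivot column, so the columns are linearly independent.

yes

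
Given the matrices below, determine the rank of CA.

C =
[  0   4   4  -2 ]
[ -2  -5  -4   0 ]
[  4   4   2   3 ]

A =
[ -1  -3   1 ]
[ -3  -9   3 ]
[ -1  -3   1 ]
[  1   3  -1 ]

1

First compute CA:
[[-18, -54,  18],
 [ 21,  63, -21],
 [-15, -45,  15]]
Now row reduce the product.
R2 ← R2 + (7/6)·R1: [0, 0, 0]
R3 ← R3 − (5/6)·R1: [0, 0, 0]
1 nonzero row, so rank(CA) = 1.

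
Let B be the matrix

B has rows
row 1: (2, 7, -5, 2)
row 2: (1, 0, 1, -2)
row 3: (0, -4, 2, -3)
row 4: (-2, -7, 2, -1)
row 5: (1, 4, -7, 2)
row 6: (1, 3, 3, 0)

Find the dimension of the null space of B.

Row reduce to echelon form.
R2 ← R2 − (1/2)·R1: [0, -7/2, 7/2, -3]
R4 ← R4 + R1: [0, 0, -3, 1]
R5 ← R5 − (1/2)·R1: [0, 1/2, -9/2, 1]
R6 ← R6 − (1/2)·R1: [0, -1/2, 11/2, -1]
R3 ← R3 − (8/7)·R2: [0, 0, -2, 3/7]
R5 ← R5 + (1/7)·R2: [0, 0, -4, 4/7]
R6 ← R6 − (1/7)·R2: [0, 0, 5, -4/7]
R4 ← R4 − (3/2)·R3: [0, 0, 0, 5/14]
R5 ← R5 − (2)·R3: [0, 0, 0, -2/7]
R6 ← R6 + (5/2)·R3: [0, 0, 0, 1/2]
R5 ← R5 + (4/5)·R4: [0, 0, 0, 0]
R6 ← R6 − (7/5)·R4: [0, 0, 0, 0]
4 nonzero rows, so rank(B) = 4.
B has 4 columns; by rank–nullity, nullity = 4 − 4 = 0.

0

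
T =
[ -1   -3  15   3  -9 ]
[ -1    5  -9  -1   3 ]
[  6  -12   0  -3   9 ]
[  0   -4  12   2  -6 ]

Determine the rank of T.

Row reduce to echelon form.
R2 ← R2 − R1: [0, 8, -24, -4, 12]
R3 ← R3 + (6)·R1: [0, -30, 90, 15, -45]
R3 ← R3 + (15/4)·R2: [0, 0, 0, 0, 0]
R4 ← R4 + (1/2)·R2: [0, 0, 0, 0, 0]
Echelon form has 2 nonzero rows, so rank(T) = 2.

2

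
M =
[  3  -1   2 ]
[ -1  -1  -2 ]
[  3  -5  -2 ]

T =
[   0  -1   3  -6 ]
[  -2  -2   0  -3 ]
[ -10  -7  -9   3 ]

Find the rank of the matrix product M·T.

2

First compute MT:
[[-18, -15,  -9,  -9],
 [ 22,  17,  15,   3],
 [ 30,  21,  27,  -9]]
Now row reduce the product.
R2 ← R2 + (11/9)·R1: [0, -4/3, 4, -8]
R3 ← R3 + (5/3)·R1: [0, -4, 12, -24]
R3 ← R3 − (3)·R2: [0, 0, 0, 0]
2 nonzero rows, so rank(MT) = 2.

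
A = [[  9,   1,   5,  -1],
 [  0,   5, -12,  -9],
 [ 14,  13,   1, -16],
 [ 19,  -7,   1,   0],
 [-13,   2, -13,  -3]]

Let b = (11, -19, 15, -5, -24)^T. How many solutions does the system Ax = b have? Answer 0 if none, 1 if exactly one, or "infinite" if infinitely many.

1

Row reduce the augmented matrix [A | b].
R3 ← R3 − (14/9)·R1: [0, 103/9, -61/9, -130/9, -19/9]
R4 ← R4 − (19/9)·R1: [0, -82/9, -86/9, 19/9, -254/9]
R5 ← R5 + (13/9)·R1: [0, 31/9, -52/9, -40/9, -73/9]
R3 ← R3 − (103/45)·R2: [0, 0, 931/45, 277/45, 1862/45]
R4 ← R4 + (82/45)·R2: [0, 0, -1414/45, -643/45, -2828/45]
R5 ← R5 − (31/45)·R2: [0, 0, 112/45, 79/45, 224/45]
R4 ← R4 + (202/133)·R3: [0, 0, 0, -657/133, 0]
R5 ← R5 − (16/133)·R3: [0, 0, 0, 135/133, 0]
R5 ← R5 + (15/73)·R4: [0, 0, 0, 0, 0]
The echelon form has 4 nonzero rows, and every pivot lies in the first 4 columns, so rank(A) = rank([A|b]) = 4.
The system is consistent.
rank = 4 = number of unknowns, so the solution is unique.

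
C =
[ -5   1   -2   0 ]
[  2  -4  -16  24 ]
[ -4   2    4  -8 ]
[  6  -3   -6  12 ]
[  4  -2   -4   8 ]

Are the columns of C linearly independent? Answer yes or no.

Row reduce C to echelon form.
R2 ← R2 + (2/5)·R1: [0, -18/5, -84/5, 24]
R3 ← R3 − (4/5)·R1: [0, 6/5, 28/5, -8]
R4 ← R4 + (6/5)·R1: [0, -9/5, -42/5, 12]
R5 ← R5 + (4/5)·R1: [0, -6/5, -28/5, 8]
R3 ← R3 + (1/3)·R2: [0, 0, 0, 0]
R4 ← R4 − (1/2)·R2: [0, 0, 0, 0]
R5 ← R5 − (1/3)·R2: [0, 0, 0, 0]
2 pivots among 4 columns.
Only 2 < 4 pivot columns, so the columns are linearly dependent.

no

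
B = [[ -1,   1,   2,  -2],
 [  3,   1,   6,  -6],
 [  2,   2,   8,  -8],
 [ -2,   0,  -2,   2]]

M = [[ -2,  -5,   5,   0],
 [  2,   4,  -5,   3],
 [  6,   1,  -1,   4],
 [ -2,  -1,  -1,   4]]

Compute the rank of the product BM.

2

First compute BM:
[[ 20,  13, -10,   3],
 [ 44,   1,  10,   3],
 [ 64,  14,   0,   6],
 [-12,   6, -10,   0]]
Now row reduce the product.
R2 ← R2 − (11/5)·R1: [0, -138/5, 32, -18/5]
R3 ← R3 − (16/5)·R1: [0, -138/5, 32, -18/5]
R4 ← R4 + (3/5)·R1: [0, 69/5, -16, 9/5]
R3 ← R3 − R2: [0, 0, 0, 0]
R4 ← R4 + (1/2)·R2: [0, 0, 0, 0]
2 nonzero rows, so rank(BM) = 2.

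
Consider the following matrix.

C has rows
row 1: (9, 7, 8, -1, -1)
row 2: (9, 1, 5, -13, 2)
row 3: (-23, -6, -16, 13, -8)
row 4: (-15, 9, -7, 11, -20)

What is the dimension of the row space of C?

4

Row reduce to echelon form.
R2 ← R2 − R1: [0, -6, -3, -12, 3]
R3 ← R3 + (23/9)·R1: [0, 107/9, 40/9, 94/9, -95/9]
R4 ← R4 + (5/3)·R1: [0, 62/3, 19/3, 28/3, -65/3]
R3 ← R3 + (107/54)·R2: [0, 0, -3/2, -40/3, -83/18]
R4 ← R4 + (31/9)·R2: [0, 0, -4, -32, -34/3]
R4 ← R4 − (8/3)·R3: [0, 0, 0, 32/9, 26/27]
Echelon form has 4 nonzero rows, so rank(C) = 4.
The row space has dimension equal to the rank: 4.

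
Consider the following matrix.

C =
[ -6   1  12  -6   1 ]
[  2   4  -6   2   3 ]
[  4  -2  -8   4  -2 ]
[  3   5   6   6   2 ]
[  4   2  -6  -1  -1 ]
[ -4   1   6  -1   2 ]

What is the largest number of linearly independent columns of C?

Row reduce to echelon form.
R2 ← R2 + (1/3)·R1: [0, 13/3, -2, 0, 10/3]
R3 ← R3 + (2/3)·R1: [0, -4/3, 0, 0, -4/3]
R4 ← R4 + (1/2)·R1: [0, 11/2, 12, 3, 5/2]
R5 ← R5 + (2/3)·R1: [0, 8/3, 2, -5, -1/3]
R6 ← R6 − (2/3)·R1: [0, 1/3, -2, 3, 4/3]
R3 ← R3 + (4/13)·R2: [0, 0, -8/13, 0, -4/13]
R4 ← R4 − (33/26)·R2: [0, 0, 189/13, 3, -45/26]
R5 ← R5 − (8/13)·R2: [0, 0, 42/13, -5, -31/13]
R6 ← R6 − (1/13)·R2: [0, 0, -24/13, 3, 14/13]
R4 ← R4 + (189/8)·R3: [0, 0, 0, 3, -9]
R5 ← R5 + (21/4)·R3: [0, 0, 0, -5, -4]
R6 ← R6 − (3)·R3: [0, 0, 0, 3, 2]
R5 ← R5 + (5/3)·R4: [0, 0, 0, 0, -19]
R6 ← R6 − R4: [0, 0, 0, 0, 11]
R6 ← R6 + (11/19)·R5: [0, 0, 0, 0, 0]
Echelon form has 5 nonzero rows, so rank(C) = 5.
The rank gives the maximum number of linearly independent columns: 5.

5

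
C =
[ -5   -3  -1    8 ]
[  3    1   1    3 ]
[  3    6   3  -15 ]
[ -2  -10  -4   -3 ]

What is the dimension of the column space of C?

4

Row reduce to echelon form.
R2 ← R2 + (3/5)·R1: [0, -4/5, 2/5, 39/5]
R3 ← R3 + (3/5)·R1: [0, 21/5, 12/5, -51/5]
R4 ← R4 − (2/5)·R1: [0, -44/5, -18/5, -31/5]
R3 ← R3 + (21/4)·R2: [0, 0, 9/2, 123/4]
R4 ← R4 − (11)·R2: [0, 0, -8, -92]
R4 ← R4 + (16/9)·R3: [0, 0, 0, -112/3]
Echelon form has 4 nonzero rows, so rank(C) = 4.
The column space has dimension equal to the rank: 4.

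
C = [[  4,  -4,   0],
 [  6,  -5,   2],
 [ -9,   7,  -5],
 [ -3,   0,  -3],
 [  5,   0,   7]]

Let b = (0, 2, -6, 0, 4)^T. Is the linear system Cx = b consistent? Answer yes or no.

yes

Row reduce the augmented matrix [C | b].
R2 ← R2 − (3/2)·R1: [0, 1, 2, 2]
R3 ← R3 + (9/4)·R1: [0, -2, -5, -6]
R4 ← R4 + (3/4)·R1: [0, -3, -3, 0]
R5 ← R5 − (5/4)·R1: [0, 5, 7, 4]
R3 ← R3 + (2)·R2: [0, 0, -1, -2]
R4 ← R4 + (3)·R2: [0, 0, 3, 6]
R5 ← R5 − (5)·R2: [0, 0, -3, -6]
R4 ← R4 + (3)·R3: [0, 0, 0, 0]
R5 ← R5 − (3)·R3: [0, 0, 0, 0]
The echelon form has 3 nonzero rows, and every pivot lies in the first 3 columns, so rank(C) = rank([C|b]) = 3.
The system is consistent.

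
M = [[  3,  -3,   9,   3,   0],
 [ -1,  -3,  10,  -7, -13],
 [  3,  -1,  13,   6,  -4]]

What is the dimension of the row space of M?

3

Row reduce to echelon form.
R2 ← R2 + (1/3)·R1: [0, -4, 13, -6, -13]
R3 ← R3 − R1: [0, 2, 4, 3, -4]
R3 ← R3 + (1/2)·R2: [0, 0, 21/2, 0, -21/2]
Echelon form has 3 nonzero rows, so rank(M) = 3.
The row space has dimension equal to the rank: 3.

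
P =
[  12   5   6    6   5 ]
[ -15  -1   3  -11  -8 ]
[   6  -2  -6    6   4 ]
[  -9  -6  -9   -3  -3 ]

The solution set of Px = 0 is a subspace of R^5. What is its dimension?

3

Row reduce to echelon form.
R2 ← R2 + (5/4)·R1: [0, 21/4, 21/2, -7/2, -7/4]
R3 ← R3 − (1/2)·R1: [0, -9/2, -9, 3, 3/2]
R4 ← R4 + (3/4)·R1: [0, -9/4, -9/2, 3/2, 3/4]
R3 ← R3 + (6/7)·R2: [0, 0, 0, 0, 0]
R4 ← R4 + (3/7)·R2: [0, 0, 0, 0, 0]
2 nonzero rows, so rank(P) = 2.
P has 5 columns; by rank–nullity, nullity = 5 − 2 = 3.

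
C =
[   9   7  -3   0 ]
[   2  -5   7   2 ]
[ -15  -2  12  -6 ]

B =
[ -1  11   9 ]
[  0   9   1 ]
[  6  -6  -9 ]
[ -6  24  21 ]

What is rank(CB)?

3

First compute CB:
[[-27, 180, 115],
 [ 28, -17,  -8],
 [123, -399, -371]]
Now row reduce the product.
R2 ← R2 + (28/27)·R1: [0, 509/3, 3004/27]
R3 ← R3 + (41/9)·R1: [0, 421, 1376/9]
R3 ← R3 − (1263/509)·R2: [0, 0, -62700/509]
3 nonzero rows, so rank(CB) = 3.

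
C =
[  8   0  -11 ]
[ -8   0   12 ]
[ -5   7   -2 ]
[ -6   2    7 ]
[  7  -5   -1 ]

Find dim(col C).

3

Row reduce to echelon form.
R2 ← R2 + R1: [0, 0, 1]
R3 ← R3 + (5/8)·R1: [0, 7, -71/8]
R4 ← R4 + (3/4)·R1: [0, 2, -5/4]
R5 ← R5 − (7/8)·R1: [0, -5, 69/8]
Swap R2 ↔ R3
R4 ← R4 − (2/7)·R2: [0, 0, 9/7]
R5 ← R5 + (5/7)·R2: [0, 0, 16/7]
R4 ← R4 − (9/7)·R3: [0, 0, 0]
R5 ← R5 − (16/7)·R3: [0, 0, 0]
Echelon form has 3 nonzero rows, so rank(C) = 3.
The column space has dimension equal to the rank: 3.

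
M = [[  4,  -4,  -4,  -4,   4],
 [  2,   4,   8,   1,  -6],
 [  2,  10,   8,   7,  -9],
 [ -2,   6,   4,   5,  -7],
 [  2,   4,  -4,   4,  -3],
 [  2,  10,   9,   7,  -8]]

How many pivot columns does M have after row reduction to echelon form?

Row reduce to echelon form.
R2 ← R2 − (1/2)·R1: [0, 6, 10, 3, -8]
R3 ← R3 − (1/2)·R1: [0, 12, 10, 9, -11]
R4 ← R4 + (1/2)·R1: [0, 4, 2, 3, -5]
R5 ← R5 − (1/2)·R1: [0, 6, -2, 6, -5]
R6 ← R6 − (1/2)·R1: [0, 12, 11, 9, -10]
R3 ← R3 − (2)·R2: [0, 0, -10, 3, 5]
R4 ← R4 − (2/3)·R2: [0, 0, -14/3, 1, 1/3]
R5 ← R5 − R2: [0, 0, -12, 3, 3]
R6 ← R6 − (2)·R2: [0, 0, -9, 3, 6]
R4 ← R4 − (7/15)·R3: [0, 0, 0, -2/5, -2]
R5 ← R5 − (6/5)·R3: [0, 0, 0, -3/5, -3]
R6 ← R6 − (9/10)·R3: [0, 0, 0, 3/10, 3/2]
R5 ← R5 − (3/2)·R4: [0, 0, 0, 0, 0]
R6 ← R6 + (3/4)·R4: [0, 0, 0, 0, 0]
Echelon form has 4 nonzero rows, so rank(M) = 4.
Each nonzero row contributes one pivot column: 4 pivot columns.

4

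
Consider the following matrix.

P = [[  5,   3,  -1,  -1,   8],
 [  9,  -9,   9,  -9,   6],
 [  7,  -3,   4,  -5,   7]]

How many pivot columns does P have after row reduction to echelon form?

2

Row reduce to echelon form.
R2 ← R2 − (9/5)·R1: [0, -72/5, 54/5, -36/5, -42/5]
R3 ← R3 − (7/5)·R1: [0, -36/5, 27/5, -18/5, -21/5]
R3 ← R3 − (1/2)·R2: [0, 0, 0, 0, 0]
Echelon form has 2 nonzero rows, so rank(P) = 2.
Each nonzero row contributes one pivot column: 2 pivot columns.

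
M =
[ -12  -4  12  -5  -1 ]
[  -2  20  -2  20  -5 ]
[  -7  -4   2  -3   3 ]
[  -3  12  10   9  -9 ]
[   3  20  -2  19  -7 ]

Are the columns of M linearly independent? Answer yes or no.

no

Row reduce M to echelon form.
R2 ← R2 − (1/6)·R1: [0, 62/3, -4, 125/6, -29/6]
R3 ← R3 − (7/12)·R1: [0, -5/3, -5, -1/12, 43/12]
R4 ← R4 − (1/4)·R1: [0, 13, 7, 41/4, -35/4]
R5 ← R5 + (1/4)·R1: [0, 19, 1, 71/4, -29/4]
R3 ← R3 + (5/62)·R2: [0, 0, -165/31, 99/62, 99/31]
R4 ← R4 − (39/62)·R2: [0, 0, 295/31, -177/62, -177/31]
R5 ← R5 − (57/62)·R2: [0, 0, 145/31, -87/62, -87/31]
R4 ← R4 + (59/33)·R3: [0, 0, 0, 0, 0]
R5 ← R5 + (29/33)·R3: [0, 0, 0, 0, 0]
3 pivots among 5 columns.
Only 3 < 5 pivot columns, so the columns are linearly dependent.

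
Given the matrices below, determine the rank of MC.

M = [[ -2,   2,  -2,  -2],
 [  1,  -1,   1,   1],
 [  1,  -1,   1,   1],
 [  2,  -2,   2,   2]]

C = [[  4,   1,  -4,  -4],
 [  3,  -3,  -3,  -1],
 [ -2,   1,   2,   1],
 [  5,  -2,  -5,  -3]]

First compute MC:
[[ -8,  -6,   8,  10],
 [  4,   3,  -4,  -5],
 [  4,   3,  -4,  -5],
 [  8,   6,  -8, -10]]
Now row reduce the product.
R2 ← R2 + (1/2)·R1: [0, 0, 0, 0]
R3 ← R3 + (1/2)·R1: [0, 0, 0, 0]
R4 ← R4 + R1: [0, 0, 0, 0]
1 nonzero row, so rank(MC) = 1.

1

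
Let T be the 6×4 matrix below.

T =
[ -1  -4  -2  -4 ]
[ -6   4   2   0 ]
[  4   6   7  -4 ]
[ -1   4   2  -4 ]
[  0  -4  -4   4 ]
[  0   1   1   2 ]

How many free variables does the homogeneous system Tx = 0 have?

Row reduce to echelon form.
R2 ← R2 − (6)·R1: [0, 28, 14, 24]
R3 ← R3 + (4)·R1: [0, -10, -1, -20]
R4 ← R4 − R1: [0, 8, 4, 0]
R3 ← R3 + (5/14)·R2: [0, 0, 4, -80/7]
R4 ← R4 − (2/7)·R2: [0, 0, 0, -48/7]
R5 ← R5 + (1/7)·R2: [0, 0, -2, 52/7]
R6 ← R6 − (1/28)·R2: [0, 0, 1/2, 8/7]
R5 ← R5 + (1/2)·R3: [0, 0, 0, 12/7]
R6 ← R6 − (1/8)·R3: [0, 0, 0, 18/7]
R5 ← R5 + (1/4)·R4: [0, 0, 0, 0]
R6 ← R6 + (3/8)·R4: [0, 0, 0, 0]
4 nonzero rows, so rank(T) = 4.
T has 4 columns; by rank–nullity, nullity = 4 − 4 = 0.

0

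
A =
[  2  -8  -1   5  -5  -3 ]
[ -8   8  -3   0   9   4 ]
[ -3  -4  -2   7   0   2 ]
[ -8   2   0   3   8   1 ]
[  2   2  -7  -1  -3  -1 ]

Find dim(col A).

Row reduce to echelon form.
R2 ← R2 + (4)·R1: [0, -24, -7, 20, -11, -8]
R3 ← R3 + (3/2)·R1: [0, -16, -7/2, 29/2, -15/2, -5/2]
R4 ← R4 + (4)·R1: [0, -30, -4, 23, -12, -11]
R5 ← R5 − R1: [0, 10, -6, -6, 2, 2]
R3 ← R3 − (2/3)·R2: [0, 0, 7/6, 7/6, -1/6, 17/6]
R4 ← R4 − (5/4)·R2: [0, 0, 19/4, -2, 7/4, -1]
R5 ← R5 + (5/12)·R2: [0, 0, -107/12, 7/3, -31/12, -4/3]
R4 ← R4 − (57/14)·R3: [0, 0, 0, -27/4, 17/7, -351/28]
R5 ← R5 + (107/14)·R3: [0, 0, 0, 45/4, -27/7, 569/28]
R5 ← R5 + (5/3)·R4: [0, 0, 0, 0, 4/21, -4/7]
Echelon form has 5 nonzero rows, so rank(A) = 5.
The column space has dimension equal to the rank: 5.

5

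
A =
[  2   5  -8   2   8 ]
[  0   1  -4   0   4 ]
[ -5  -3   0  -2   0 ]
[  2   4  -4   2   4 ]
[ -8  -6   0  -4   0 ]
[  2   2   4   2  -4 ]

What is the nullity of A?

2

Row reduce to echelon form.
R3 ← R3 + (5/2)·R1: [0, 19/2, -20, 3, 20]
R4 ← R4 − R1: [0, -1, 4, 0, -4]
R5 ← R5 + (4)·R1: [0, 14, -32, 4, 32]
R6 ← R6 − R1: [0, -3, 12, 0, -12]
R3 ← R3 − (19/2)·R2: [0, 0, 18, 3, -18]
R4 ← R4 + R2: [0, 0, 0, 0, 0]
R5 ← R5 − (14)·R2: [0, 0, 24, 4, -24]
R6 ← R6 + (3)·R2: [0, 0, 0, 0, 0]
R5 ← R5 − (4/3)·R3: [0, 0, 0, 0, 0]
3 nonzero rows, so rank(A) = 3.
A has 5 columns; by rank–nullity, nullity = 5 − 3 = 2.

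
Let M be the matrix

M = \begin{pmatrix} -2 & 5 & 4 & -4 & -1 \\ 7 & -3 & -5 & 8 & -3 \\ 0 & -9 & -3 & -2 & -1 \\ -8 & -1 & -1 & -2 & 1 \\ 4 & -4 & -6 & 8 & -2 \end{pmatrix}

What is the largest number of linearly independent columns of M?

4

Row reduce to echelon form.
R2 ← R2 + (7/2)·R1: [0, 29/2, 9, -6, -13/2]
R4 ← R4 − (4)·R1: [0, -21, -17, 14, 5]
R5 ← R5 + (2)·R1: [0, 6, 2, 0, -4]
R3 ← R3 + (18/29)·R2: [0, 0, 75/29, -166/29, -146/29]
R4 ← R4 + (42/29)·R2: [0, 0, -115/29, 154/29, -128/29]
R5 ← R5 − (12/29)·R2: [0, 0, -50/29, 72/29, -38/29]
R4 ← R4 + (23/15)·R3: [0, 0, 0, -52/15, -182/15]
R5 ← R5 + (2/3)·R3: [0, 0, 0, -4/3, -14/3]
R5 ← R5 − (5/13)·R4: [0, 0, 0, 0, 0]
Echelon form has 4 nonzero rows, so rank(M) = 4.
The rank gives the maximum number of linearly independent columns: 4.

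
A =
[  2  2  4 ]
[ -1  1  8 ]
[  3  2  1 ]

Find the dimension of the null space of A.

1

Row reduce to echelon form.
R2 ← R2 + (1/2)·R1: [0, 2, 10]
R3 ← R3 − (3/2)·R1: [0, -1, -5]
R3 ← R3 + (1/2)·R2: [0, 0, 0]
2 nonzero rows, so rank(A) = 2.
A has 3 columns; by rank–nullity, nullity = 3 − 2 = 1.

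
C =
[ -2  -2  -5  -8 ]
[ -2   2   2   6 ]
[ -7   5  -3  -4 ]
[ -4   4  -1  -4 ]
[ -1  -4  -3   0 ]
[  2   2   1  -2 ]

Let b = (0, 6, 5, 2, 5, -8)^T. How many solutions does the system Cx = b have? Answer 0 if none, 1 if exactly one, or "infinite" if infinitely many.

Row reduce the augmented matrix [C | b].
R2 ← R2 − R1: [0, 4, 7, 14, 6]
R3 ← R3 − (7/2)·R1: [0, 12, 29/2, 24, 5]
R4 ← R4 − (2)·R1: [0, 8, 9, 12, 2]
R5 ← R5 − (1/2)·R1: [0, -3, -1/2, 4, 5]
R6 ← R6 + R1: [0, 0, -4, -10, -8]
R3 ← R3 − (3)·R2: [0, 0, -13/2, -18, -13]
R4 ← R4 − (2)·R2: [0, 0, -5, -16, -10]
R5 ← R5 + (3/4)·R2: [0, 0, 19/4, 29/2, 19/2]
R4 ← R4 − (10/13)·R3: [0, 0, 0, -28/13, 0]
R5 ← R5 + (19/26)·R3: [0, 0, 0, 35/26, 0]
R6 ← R6 − (8/13)·R3: [0, 0, 0, 14/13, 0]
R5 ← R5 + (5/8)·R4: [0, 0, 0, 0, 0]
R6 ← R6 + (1/2)·R4: [0, 0, 0, 0, 0]
The echelon form has 4 nonzero rows, and every pivot lies in the first 4 columns, so rank(C) = rank([C|b]) = 4.
The system is consistent.
rank = 4 = number of unknowns, so the solution is unique.

1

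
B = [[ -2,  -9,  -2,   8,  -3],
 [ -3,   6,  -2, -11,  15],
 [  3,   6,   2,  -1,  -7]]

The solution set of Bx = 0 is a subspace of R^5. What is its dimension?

2

Row reduce to echelon form.
R2 ← R2 − (3/2)·R1: [0, 39/2, 1, -23, 39/2]
R3 ← R3 + (3/2)·R1: [0, -15/2, -1, 11, -23/2]
R3 ← R3 + (5/13)·R2: [0, 0, -8/13, 28/13, -4]
3 nonzero rows, so rank(B) = 3.
B has 5 columns; by rank–nullity, nullity = 5 − 3 = 2.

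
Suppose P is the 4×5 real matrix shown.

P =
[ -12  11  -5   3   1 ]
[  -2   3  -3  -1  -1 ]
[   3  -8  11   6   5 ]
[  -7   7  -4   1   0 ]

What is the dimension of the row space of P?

Row reduce to echelon form.
R2 ← R2 − (1/6)·R1: [0, 7/6, -13/6, -3/2, -7/6]
R3 ← R3 + (1/4)·R1: [0, -21/4, 39/4, 27/4, 21/4]
R4 ← R4 − (7/12)·R1: [0, 7/12, -13/12, -3/4, -7/12]
R3 ← R3 + (9/2)·R2: [0, 0, 0, 0, 0]
R4 ← R4 − (1/2)·R2: [0, 0, 0, 0, 0]
Echelon form has 2 nonzero rows, so rank(P) = 2.
The row space has dimension equal to the rank: 2.

2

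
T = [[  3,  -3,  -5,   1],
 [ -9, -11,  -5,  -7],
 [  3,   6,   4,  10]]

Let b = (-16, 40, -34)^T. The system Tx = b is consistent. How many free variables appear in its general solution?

Row reduce the augmented matrix [T | b].
R2 ← R2 + (3)·R1: [0, -20, -20, -4, -8]
R3 ← R3 − R1: [0, 9, 9, 9, -18]
R3 ← R3 + (9/20)·R2: [0, 0, 0, 36/5, -108/5]
The echelon form has 3 nonzero rows, and every pivot lies in the first 4 columns, so rank(T) = rank([T|b]) = 3.
The system is consistent.
Free variables = (unknowns) − (rank) = 4 − 3 = 1.

1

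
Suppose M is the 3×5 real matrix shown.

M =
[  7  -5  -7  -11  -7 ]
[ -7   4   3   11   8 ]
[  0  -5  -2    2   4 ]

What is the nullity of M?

Row reduce to echelon form.
R2 ← R2 + R1: [0, -1, -4, 0, 1]
R3 ← R3 − (5)·R2: [0, 0, 18, 2, -1]
3 nonzero rows, so rank(M) = 3.
M has 5 columns; by rank–nullity, nullity = 5 − 3 = 2.

2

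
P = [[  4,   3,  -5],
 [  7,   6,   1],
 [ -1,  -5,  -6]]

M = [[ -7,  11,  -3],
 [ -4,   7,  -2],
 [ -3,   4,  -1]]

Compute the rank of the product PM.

2

First compute PM:
[[-25,  45, -13],
 [-76, 123, -34],
 [ 45, -70,  19]]
Now row reduce the product.
R2 ← R2 − (76/25)·R1: [0, -69/5, 138/25]
R3 ← R3 + (9/5)·R1: [0, 11, -22/5]
R3 ← R3 + (55/69)·R2: [0, 0, 0]
2 nonzero rows, so rank(PM) = 2.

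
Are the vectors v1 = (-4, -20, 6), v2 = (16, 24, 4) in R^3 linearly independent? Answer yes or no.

Form the matrix with these vectors as rows and row reduce.
R2 ← R2 + (4)·R1: [0, -56, 28]
2 nonzero rows, so the 2 vectors span a space of dimension 2.
Since 2 = 2, the vectors are linearly independent.

yes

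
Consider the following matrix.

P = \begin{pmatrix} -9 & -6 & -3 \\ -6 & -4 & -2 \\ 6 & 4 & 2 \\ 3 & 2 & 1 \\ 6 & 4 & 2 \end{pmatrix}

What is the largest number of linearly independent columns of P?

Row reduce to echelon form.
R2 ← R2 − (2/3)·R1: [0, 0, 0]
R3 ← R3 + (2/3)·R1: [0, 0, 0]
R4 ← R4 + (1/3)·R1: [0, 0, 0]
R5 ← R5 + (2/3)·R1: [0, 0, 0]
Echelon form has 1 nonzero row, so rank(P) = 1.
The rank gives the maximum number of linearly independent columns: 1.

1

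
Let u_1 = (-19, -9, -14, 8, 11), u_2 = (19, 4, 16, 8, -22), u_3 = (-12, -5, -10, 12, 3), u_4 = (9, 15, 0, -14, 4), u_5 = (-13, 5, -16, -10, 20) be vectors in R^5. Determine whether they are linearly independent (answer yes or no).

no

Form the matrix with these vectors as rows and row reduce.
R2 ← R2 + R1: [0, -5, 2, 16, -11]
R3 ← R3 − (12/19)·R1: [0, 13/19, -22/19, 132/19, -75/19]
R4 ← R4 + (9/19)·R1: [0, 204/19, -126/19, -194/19, 175/19]
R5 ← R5 − (13/19)·R1: [0, 212/19, -122/19, -294/19, 237/19]
R3 ← R3 + (13/95)·R2: [0, 0, -84/95, 868/95, -518/95]
R4 ← R4 + (204/95)·R2: [0, 0, -222/95, 2294/95, -1369/95]
R5 ← R5 + (212/95)·R2: [0, 0, -186/95, 1922/95, -1147/95]
R4 ← R4 − (37/14)·R3: [0, 0, 0, 0, 0]
R5 ← R5 − (31/14)·R3: [0, 0, 0, 0, 0]
3 nonzero rows, so the 5 vectors span a space of dimension 3.
Since 3 < 5, the vectors are linearly dependent.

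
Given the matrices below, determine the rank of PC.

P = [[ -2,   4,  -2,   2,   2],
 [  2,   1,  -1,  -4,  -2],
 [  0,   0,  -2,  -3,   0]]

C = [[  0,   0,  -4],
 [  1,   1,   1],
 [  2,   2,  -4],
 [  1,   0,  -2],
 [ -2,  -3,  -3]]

3

First compute PC:
[[ -2,  -6,  10],
 [ -1,   5,  11],
 [ -7,  -4,  14]]
Now row reduce the product.
R2 ← R2 − (1/2)·R1: [0, 8, 6]
R3 ← R3 − (7/2)·R1: [0, 17, -21]
R3 ← R3 − (17/8)·R2: [0, 0, -135/4]
3 nonzero rows, so rank(PC) = 3.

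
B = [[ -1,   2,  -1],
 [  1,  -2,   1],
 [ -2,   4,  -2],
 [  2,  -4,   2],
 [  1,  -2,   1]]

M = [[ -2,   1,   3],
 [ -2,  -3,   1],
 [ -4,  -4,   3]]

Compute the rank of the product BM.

1

First compute BM:
[[  2,  -3,  -4],
 [ -2,   3,   4],
 [  4,  -6,  -8],
 [ -4,   6,   8],
 [ -2,   3,   4]]
Now row reduce the product.
R2 ← R2 + R1: [0, 0, 0]
R3 ← R3 − (2)·R1: [0, 0, 0]
R4 ← R4 + (2)·R1: [0, 0, 0]
R5 ← R5 + R1: [0, 0, 0]
1 nonzero row, so rank(BM) = 1.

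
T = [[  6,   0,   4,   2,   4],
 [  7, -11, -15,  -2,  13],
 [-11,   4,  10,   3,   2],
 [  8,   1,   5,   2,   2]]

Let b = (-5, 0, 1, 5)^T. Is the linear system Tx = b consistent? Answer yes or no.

no

Row reduce the augmented matrix [T | b].
R2 ← R2 − (7/6)·R1: [0, -11, -59/3, -13/3, 25/3, 35/6]
R3 ← R3 + (11/6)·R1: [0, 4, 52/3, 20/3, 28/3, -49/6]
R4 ← R4 − (4/3)·R1: [0, 1, -1/3, -2/3, -10/3, 35/3]
R3 ← R3 + (4/11)·R2: [0, 0, 112/11, 56/11, 136/11, -133/22]
R4 ← R4 + (1/11)·R2: [0, 0, -70/33, -35/33, -85/33, 805/66]
R4 ← R4 + (5/24)·R3: [0, 0, 0, 0, 0, 175/16]
The echelon form has 4 nonzero rows; the last pivot sits in the augmented column, so rank(T) = 3 but rank([T|b]) = 4.
Since the ranks differ, the system is inconsistent.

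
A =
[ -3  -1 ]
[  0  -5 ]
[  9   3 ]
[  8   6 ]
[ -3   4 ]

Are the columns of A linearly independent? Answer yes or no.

Row reduce A to echelon form.
R3 ← R3 + (3)·R1: [0, 0]
R4 ← R4 + (8/3)·R1: [0, 10/3]
R5 ← R5 − R1: [0, 5]
R4 ← R4 + (2/3)·R2: [0, 0]
R5 ← R5 + R2: [0, 0]
2 pivots among 2 columns.
Every column is a pivot column, so the columns are linearly independent.

yes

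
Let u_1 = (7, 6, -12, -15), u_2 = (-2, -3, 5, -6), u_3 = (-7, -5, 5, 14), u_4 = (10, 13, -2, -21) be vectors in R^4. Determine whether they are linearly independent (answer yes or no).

yes

Form the matrix with these vectors as rows and row reduce.
R2 ← R2 + (2/7)·R1: [0, -9/7, 11/7, -72/7]
R3 ← R3 + R1: [0, 1, -7, -1]
R4 ← R4 − (10/7)·R1: [0, 31/7, 106/7, 3/7]
R3 ← R3 + (7/9)·R2: [0, 0, -52/9, -9]
R4 ← R4 + (31/9)·R2: [0, 0, 185/9, -35]
R4 ← R4 + (185/52)·R3: [0, 0, 0, -3485/52]
4 nonzero rows, so the 4 vectors span a space of dimension 4.
Since 4 = 4, the vectors are linearly independent.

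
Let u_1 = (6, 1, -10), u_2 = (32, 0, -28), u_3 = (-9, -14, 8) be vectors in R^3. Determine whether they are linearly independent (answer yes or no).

yes

Form the matrix with these vectors as rows and row reduce.
R2 ← R2 − (16/3)·R1: [0, -16/3, 76/3]
R3 ← R3 + (3/2)·R1: [0, -25/2, -7]
R3 ← R3 − (75/32)·R2: [0, 0, -531/8]
3 nonzero rows, so the 3 vectors span a space of dimension 3.
Since 3 = 3, the vectors are linearly independent.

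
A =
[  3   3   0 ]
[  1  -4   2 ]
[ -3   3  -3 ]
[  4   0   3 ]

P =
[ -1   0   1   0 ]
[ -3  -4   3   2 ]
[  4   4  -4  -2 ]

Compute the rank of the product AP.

First compute AP:
[[-12, -12,  12,   6],
 [ 19,  24, -19, -12],
 [-18, -24,  18,  12],
 [  8,  12,  -8,  -6]]
Now row reduce the product.
R2 ← R2 + (19/12)·R1: [0, 5, 0, -5/2]
R3 ← R3 − (3/2)·R1: [0, -6, 0, 3]
R4 ← R4 + (2/3)·R1: [0, 4, 0, -2]
R3 ← R3 + (6/5)·R2: [0, 0, 0, 0]
R4 ← R4 − (4/5)·R2: [0, 0, 0, 0]
2 nonzero rows, so rank(AP) = 2.

2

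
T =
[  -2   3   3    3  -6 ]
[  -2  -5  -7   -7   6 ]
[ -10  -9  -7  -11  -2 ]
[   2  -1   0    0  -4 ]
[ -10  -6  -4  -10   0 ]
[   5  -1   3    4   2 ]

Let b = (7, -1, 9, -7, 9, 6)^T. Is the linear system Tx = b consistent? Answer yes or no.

Row reduce the augmented matrix [T | b].
R2 ← R2 − R1: [0, -8, -10, -10, 12, -8]
R3 ← R3 − (5)·R1: [0, -24, -22, -26, 28, -26]
R4 ← R4 + R1: [0, 2, 3, 3, -10, 0]
R5 ← R5 − (5)·R1: [0, -21, -19, -25, 30, -26]
R6 ← R6 + (5/2)·R1: [0, 13/2, 21/2, 23/2, -13, 47/2]
R3 ← R3 − (3)·R2: [0, 0, 8, 4, -8, -2]
R4 ← R4 + (1/4)·R2: [0, 0, 1/2, 1/2, -7, -2]
R5 ← R5 − (21/8)·R2: [0, 0, 29/4, 5/4, -3/2, -5]
R6 ← R6 + (13/16)·R2: [0, 0, 19/8, 27/8, -13/4, 17]
R4 ← R4 − (1/16)·R3: [0, 0, 0, 1/4, -13/2, -15/8]
R5 ← R5 − (29/32)·R3: [0, 0, 0, -19/8, 23/4, -51/16]
R6 ← R6 − (19/64)·R3: [0, 0, 0, 35/16, -7/8, 563/32]
R5 ← R5 + (19/2)·R4: [0, 0, 0, 0, -56, -21]
R6 ← R6 − (35/4)·R4: [0, 0, 0, 0, 56, 34]
R6 ← R6 + R5: [0, 0, 0, 0, 0, 13]
The echelon form has 6 nonzero rows; the last pivot sits in the augmented column, so rank(T) = 5 but rank([T|b]) = 6.
Since the ranks differ, the system is inconsistent.

no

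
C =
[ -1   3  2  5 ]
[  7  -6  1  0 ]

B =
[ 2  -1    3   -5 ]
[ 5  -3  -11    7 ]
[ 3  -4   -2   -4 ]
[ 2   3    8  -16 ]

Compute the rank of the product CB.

First compute CB:
[[ 29,  -1,   0, -62],
 [-13,   7,  85, -81]]
Now row reduce the product.
R2 ← R2 + (13/29)·R1: [0, 190/29, 85, -3155/29]
2 nonzero rows, so rank(CB) = 2.

2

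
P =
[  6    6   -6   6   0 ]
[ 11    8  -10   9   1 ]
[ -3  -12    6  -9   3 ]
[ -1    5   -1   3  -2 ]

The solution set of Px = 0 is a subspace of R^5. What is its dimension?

3

Row reduce to echelon form.
R2 ← R2 − (11/6)·R1: [0, -3, 1, -2, 1]
R3 ← R3 + (1/2)·R1: [0, -9, 3, -6, 3]
R4 ← R4 + (1/6)·R1: [0, 6, -2, 4, -2]
R3 ← R3 − (3)·R2: [0, 0, 0, 0, 0]
R4 ← R4 + (2)·R2: [0, 0, 0, 0, 0]
2 nonzero rows, so rank(P) = 2.
P has 5 columns; by rank–nullity, nullity = 5 − 2 = 3.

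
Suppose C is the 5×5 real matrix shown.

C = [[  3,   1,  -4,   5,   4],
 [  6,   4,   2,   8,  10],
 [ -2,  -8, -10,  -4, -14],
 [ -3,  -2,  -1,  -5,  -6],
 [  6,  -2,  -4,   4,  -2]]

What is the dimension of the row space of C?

Row reduce to echelon form.
R2 ← R2 − (2)·R1: [0, 2, 10, -2, 2]
R3 ← R3 + (2/3)·R1: [0, -22/3, -38/3, -2/3, -34/3]
R4 ← R4 + R1: [0, -1, -5, 0, -2]
R5 ← R5 − (2)·R1: [0, -4, 4, -6, -10]
R3 ← R3 + (11/3)·R2: [0, 0, 24, -8, -4]
R4 ← R4 + (1/2)·R2: [0, 0, 0, -1, -1]
R5 ← R5 + (2)·R2: [0, 0, 24, -10, -6]
R5 ← R5 − R3: [0, 0, 0, -2, -2]
R5 ← R5 − (2)·R4: [0, 0, 0, 0, 0]
Echelon form has 4 nonzero rows, so rank(C) = 4.
The row space has dimension equal to the rank: 4.

4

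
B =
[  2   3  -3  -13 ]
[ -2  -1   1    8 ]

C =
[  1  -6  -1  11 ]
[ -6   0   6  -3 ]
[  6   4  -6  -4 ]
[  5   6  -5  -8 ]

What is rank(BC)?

2

First compute BC:
[[-99, -102,  99, 129],
 [ 50,  64, -50, -87]]
Now row reduce the product.
R2 ← R2 + (50/99)·R1: [0, 412/33, 0, -721/33]
2 nonzero rows, so rank(BC) = 2.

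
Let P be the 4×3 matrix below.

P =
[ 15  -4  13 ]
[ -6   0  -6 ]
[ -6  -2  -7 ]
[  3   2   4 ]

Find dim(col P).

Row reduce to echelon form.
R2 ← R2 + (2/5)·R1: [0, -8/5, -4/5]
R3 ← R3 + (2/5)·R1: [0, -18/5, -9/5]
R4 ← R4 − (1/5)·R1: [0, 14/5, 7/5]
R3 ← R3 − (9/4)·R2: [0, 0, 0]
R4 ← R4 + (7/4)·R2: [0, 0, 0]
Echelon form has 2 nonzero rows, so rank(P) = 2.
The column space has dimension equal to the rank: 2.

2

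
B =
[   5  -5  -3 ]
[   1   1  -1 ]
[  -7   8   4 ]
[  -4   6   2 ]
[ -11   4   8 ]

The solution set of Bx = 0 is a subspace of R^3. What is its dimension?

1

Row reduce to echelon form.
R2 ← R2 − (1/5)·R1: [0, 2, -2/5]
R3 ← R3 + (7/5)·R1: [0, 1, -1/5]
R4 ← R4 + (4/5)·R1: [0, 2, -2/5]
R5 ← R5 + (11/5)·R1: [0, -7, 7/5]
R3 ← R3 − (1/2)·R2: [0, 0, 0]
R4 ← R4 − R2: [0, 0, 0]
R5 ← R5 + (7/2)·R2: [0, 0, 0]
2 nonzero rows, so rank(B) = 2.
B has 3 columns; by rank–nullity, nullity = 3 − 2 = 1.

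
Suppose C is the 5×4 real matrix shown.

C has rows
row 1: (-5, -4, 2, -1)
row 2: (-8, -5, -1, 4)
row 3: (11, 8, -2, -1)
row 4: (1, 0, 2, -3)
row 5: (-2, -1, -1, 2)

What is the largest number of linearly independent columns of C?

Row reduce to echelon form.
R2 ← R2 − (8/5)·R1: [0, 7/5, -21/5, 28/5]
R3 ← R3 + (11/5)·R1: [0, -4/5, 12/5, -16/5]
R4 ← R4 + (1/5)·R1: [0, -4/5, 12/5, -16/5]
R5 ← R5 − (2/5)·R1: [0, 3/5, -9/5, 12/5]
R3 ← R3 + (4/7)·R2: [0, 0, 0, 0]
R4 ← R4 + (4/7)·R2: [0, 0, 0, 0]
R5 ← R5 − (3/7)·R2: [0, 0, 0, 0]
Echelon form has 2 nonzero rows, so rank(C) = 2.
The rank gives the maximum number of linearly independent columns: 2.

2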